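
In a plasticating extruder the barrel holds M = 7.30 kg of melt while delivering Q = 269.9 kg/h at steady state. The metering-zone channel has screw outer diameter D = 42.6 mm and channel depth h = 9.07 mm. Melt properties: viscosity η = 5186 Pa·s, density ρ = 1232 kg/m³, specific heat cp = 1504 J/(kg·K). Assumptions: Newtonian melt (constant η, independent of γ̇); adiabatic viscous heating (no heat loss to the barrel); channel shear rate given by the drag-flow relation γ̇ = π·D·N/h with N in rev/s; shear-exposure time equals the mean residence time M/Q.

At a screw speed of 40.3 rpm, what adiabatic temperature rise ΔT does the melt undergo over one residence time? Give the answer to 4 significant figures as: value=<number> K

Convert throughput: Q = 269.9 kg/h = 269.9/3600 = 0.0749722 kg/s
Mean residence time: t_res = M/Q_s = 7.30 kg / 0.0749722 kg/s = 97.3694 s
D = 42.6 mm = 0.0426 m;  h = 9.07 mm = 0.00907 m;  N = 40.3 rpm / 60 = 0.671667 rev/s
Shear rate: γ̇ = πDN/h = π·0.0426·0.671667/0.00907 = 9.91074 s⁻¹
ΔT = η·γ̇²·t_res / (ρ·cp) = 5186 · (9.91074)² · 97.3694 / (1232 · 1504) = 26.7675 K

value=26.77 K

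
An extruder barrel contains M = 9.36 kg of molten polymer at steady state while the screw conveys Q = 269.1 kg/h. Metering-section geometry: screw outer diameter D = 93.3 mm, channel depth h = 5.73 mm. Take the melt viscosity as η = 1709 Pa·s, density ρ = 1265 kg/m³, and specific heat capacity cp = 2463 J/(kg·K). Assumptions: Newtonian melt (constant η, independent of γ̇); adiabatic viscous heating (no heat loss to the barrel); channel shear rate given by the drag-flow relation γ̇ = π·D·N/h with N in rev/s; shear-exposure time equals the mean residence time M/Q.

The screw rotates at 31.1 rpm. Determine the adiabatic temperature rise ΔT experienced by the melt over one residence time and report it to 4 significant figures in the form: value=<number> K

Q_s = Q / 3600 = 269.1 / 3600 = 0.07475 kg/s
t_res = M / Q_s = 9.36 ÷ 0.07475 = 125.217 s
Geometry in metres: D = 93.3 mm → 0.0933 m, h = 5.73 mm → 0.00573 m; screw speed N = 31.1 rpm = 0.518333 rev/s
γ̇ = π·D·N / h = π · 0.0933 · 0.518333 / 0.00573 = 26.5147 s⁻¹
ΔT = η·γ̇²·t_res/(ρ·cp) = [1709 × 26.5147² × 125.217] / [1265 × 2463] = 48.2863 K

value=48.29 K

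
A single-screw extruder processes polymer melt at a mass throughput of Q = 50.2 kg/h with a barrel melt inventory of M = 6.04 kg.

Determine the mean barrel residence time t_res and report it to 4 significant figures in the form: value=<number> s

value=433.1 s

Q_s = Q / 3600 = 50.2 / 3600 = 0.0139444 kg/s
t_res = M / Q_s = 6.04 / 0.0139444 = 433.147 s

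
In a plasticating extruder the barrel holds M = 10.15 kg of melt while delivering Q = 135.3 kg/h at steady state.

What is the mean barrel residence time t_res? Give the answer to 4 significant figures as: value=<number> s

value=270.1 s

Throughput in SI: Q_s = 135.3 kg/h ÷ 3600 s/h = 0.0375833 kg/s
t_res = M / Q_s = 10.15 / 0.0375833 = 270.067 s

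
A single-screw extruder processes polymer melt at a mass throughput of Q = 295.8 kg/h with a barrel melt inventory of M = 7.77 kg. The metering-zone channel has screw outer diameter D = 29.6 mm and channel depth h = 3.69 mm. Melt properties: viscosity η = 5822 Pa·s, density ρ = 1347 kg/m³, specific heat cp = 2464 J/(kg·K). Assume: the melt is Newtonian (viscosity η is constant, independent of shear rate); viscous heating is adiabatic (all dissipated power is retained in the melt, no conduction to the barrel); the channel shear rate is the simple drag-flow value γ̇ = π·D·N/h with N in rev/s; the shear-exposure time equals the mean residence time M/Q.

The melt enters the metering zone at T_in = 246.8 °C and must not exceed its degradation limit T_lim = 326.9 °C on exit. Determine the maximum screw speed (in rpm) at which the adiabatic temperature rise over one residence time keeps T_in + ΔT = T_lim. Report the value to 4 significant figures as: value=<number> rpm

Convert throughput: Q = 295.8 kg/h = 295.8/3600 = 0.0821667 kg/s
t_res = M / Q_s = 7.77 / 0.0821667 = 94.5639 s
Convert to metres: D = 0.0296 m, h = 0.00369 m
Allowable rise: ΔT_a = T_lim − T_in = 326.9 − 246.8 = 80.1 K
γ̇_max² = ΔT_a·ρ·cp/(η·t_res) = 80.1·1347·2464/(5822·94.5639) = 482.884 s⁻²
γ̇_max = √482.884 = 21.9746 s⁻¹
Solve γ̇ = πDN/h for N: N_max = γ̇_max·h/(π·D) = 21.9746 × 0.00369 / (π × 0.0296) = 0.87198 rev/s = 52.3188 rpm

value=52.32 rpm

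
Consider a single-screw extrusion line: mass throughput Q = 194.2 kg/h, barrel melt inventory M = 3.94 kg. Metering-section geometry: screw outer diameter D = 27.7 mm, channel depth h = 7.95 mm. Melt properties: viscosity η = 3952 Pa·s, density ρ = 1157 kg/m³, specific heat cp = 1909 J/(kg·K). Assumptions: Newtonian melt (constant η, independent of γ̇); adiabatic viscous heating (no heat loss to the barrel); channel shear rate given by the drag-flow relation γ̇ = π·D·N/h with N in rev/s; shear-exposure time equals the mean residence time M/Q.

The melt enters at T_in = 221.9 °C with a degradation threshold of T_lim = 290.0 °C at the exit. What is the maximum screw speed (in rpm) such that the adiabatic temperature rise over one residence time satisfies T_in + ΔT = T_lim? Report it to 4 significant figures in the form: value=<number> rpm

value=125.1 rpm

Convert throughput: Q = 194.2 kg/h = 194.2/3600 = 0.0539444 kg/s
t_res = M / Q_s = 3.94 ÷ 0.0539444 = 73.0381 s
D = 27.7 mm = 0.0277 m;  h = 7.95 mm = 0.00795 m
ΔT_a = T_lim − T_in = 290.0 − 221.9 = 68.1 K
γ̇_max² = ΔT_a·ρ·cp/(η·t_res) = 68.1·1157·1909/(3952·73.0381) = 521.099 s⁻²
γ̇_max = sqrt(521.099) = 22.8276 s⁻¹
N_max = γ̇_max·h / (π·D) = 22.8276 · 0.00795 / (π · 0.0277) = 2.08544 rev/s = 125.126 rpm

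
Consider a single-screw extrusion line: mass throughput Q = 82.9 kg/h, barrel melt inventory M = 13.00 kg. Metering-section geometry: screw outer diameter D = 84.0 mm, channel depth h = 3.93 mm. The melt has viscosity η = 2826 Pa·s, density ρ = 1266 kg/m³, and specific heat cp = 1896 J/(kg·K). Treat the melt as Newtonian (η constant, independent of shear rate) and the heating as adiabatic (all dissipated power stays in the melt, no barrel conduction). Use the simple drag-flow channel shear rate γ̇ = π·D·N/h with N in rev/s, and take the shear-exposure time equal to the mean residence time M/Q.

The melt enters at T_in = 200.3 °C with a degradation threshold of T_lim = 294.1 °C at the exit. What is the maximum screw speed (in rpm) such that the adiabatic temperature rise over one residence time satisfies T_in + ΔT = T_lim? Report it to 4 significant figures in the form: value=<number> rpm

value=10.62 rpm

Throughput in SI: Q_s = 82.9 kg/h ÷ 3600 s/h = 0.0230278 kg/s
t_res = M / Q_s = 13.00 / 0.0230278 = 564.536 s
Convert to metres: D = 0.084 m, h = 0.00393 m
ΔT_a = T_lim − T_in = 294.1 − 200.3 = 93.8 K
γ̇_max² = ΔT_a·ρ·cp/(η·t_res) = 93.8·1266·1896/(2826·564.536) = 141.127 s⁻²
γ̇_max = √141.127 = 11.8797 s⁻¹
N_max = γ̇_max h / (πD) = 11.8797·0.00393/(π·0.084) = 0.176917 rev/s → ×60 = 10.615 rpm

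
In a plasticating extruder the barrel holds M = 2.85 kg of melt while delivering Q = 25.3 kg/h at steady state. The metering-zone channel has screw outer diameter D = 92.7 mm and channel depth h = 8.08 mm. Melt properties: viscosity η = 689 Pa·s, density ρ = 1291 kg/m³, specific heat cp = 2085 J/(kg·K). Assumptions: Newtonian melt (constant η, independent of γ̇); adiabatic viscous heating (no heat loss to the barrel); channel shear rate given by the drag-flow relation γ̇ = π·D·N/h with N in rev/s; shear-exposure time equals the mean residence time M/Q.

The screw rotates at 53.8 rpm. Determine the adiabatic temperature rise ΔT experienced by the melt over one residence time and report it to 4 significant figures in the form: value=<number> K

Throughput in SI: Q_s = 25.3 kg/h ÷ 3600 s/h = 0.00702778 kg/s
t_res = M / Q_s = 2.85 ÷ 0.00702778 = 405.534 s
Geometry in metres: D = 92.7 mm → 0.0927 m, h = 8.08 mm → 0.00808 m; screw speed N = 53.8 rpm = 0.896667 rev/s
γ̇ = π D N / h = (π)(0.0927)(0.896667) / 0.00808 = 32.3184 s⁻¹
ΔT = η·γ̇²·t_res/(ρ·cp) = [689 × 32.3184² × 405.534] / [1291 × 2085] = 108.421 K

value=108.4 K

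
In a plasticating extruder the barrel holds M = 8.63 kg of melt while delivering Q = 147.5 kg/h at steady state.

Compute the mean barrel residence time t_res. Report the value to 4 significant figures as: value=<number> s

value=210.6 s

Throughput in SI: Q_s = 147.5 kg/h ÷ 3600 s/h = 0.0409722 kg/s
t_res = M / Q_s = 8.63 ÷ 0.0409722 = 210.631 s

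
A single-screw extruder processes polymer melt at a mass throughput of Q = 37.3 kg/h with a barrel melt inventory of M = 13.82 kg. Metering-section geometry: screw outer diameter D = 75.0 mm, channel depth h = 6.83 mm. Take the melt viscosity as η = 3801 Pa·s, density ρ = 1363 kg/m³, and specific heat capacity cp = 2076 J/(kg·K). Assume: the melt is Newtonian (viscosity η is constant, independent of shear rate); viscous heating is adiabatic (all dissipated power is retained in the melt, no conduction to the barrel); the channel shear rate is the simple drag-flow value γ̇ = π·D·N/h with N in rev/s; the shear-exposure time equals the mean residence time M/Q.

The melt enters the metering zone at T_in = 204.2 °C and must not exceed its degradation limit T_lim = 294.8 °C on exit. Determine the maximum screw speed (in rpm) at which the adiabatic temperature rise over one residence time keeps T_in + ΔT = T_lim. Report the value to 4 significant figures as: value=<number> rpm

value=12.37 rpm

Q_s = Q / 3600 = 37.3 / 3600 = 0.0103611 kg/s
Mean residence time: t_res = M/Q_s = 13.82 kg / 0.0103611 kg/s = 1333.83 s
Convert to metres: D = 0.075 m, h = 0.00683 m
ΔT_a = T_lim − T_in = 294.8 − 204.2 = 90.6 K
γ̇_max² = ΔT_a·ρ·cp / (η·t_res) = [90.6 × 1363 × 2076] / [3801 × 1333.83] = 50.5652 s⁻²
γ̇_max = √50.5652 = 7.11092 s⁻¹
N_max = γ̇_max·h / (π·D) = 7.11092 · 0.00683 / (π · 0.075) = 0.206127 rev/s = 12.3676 rpm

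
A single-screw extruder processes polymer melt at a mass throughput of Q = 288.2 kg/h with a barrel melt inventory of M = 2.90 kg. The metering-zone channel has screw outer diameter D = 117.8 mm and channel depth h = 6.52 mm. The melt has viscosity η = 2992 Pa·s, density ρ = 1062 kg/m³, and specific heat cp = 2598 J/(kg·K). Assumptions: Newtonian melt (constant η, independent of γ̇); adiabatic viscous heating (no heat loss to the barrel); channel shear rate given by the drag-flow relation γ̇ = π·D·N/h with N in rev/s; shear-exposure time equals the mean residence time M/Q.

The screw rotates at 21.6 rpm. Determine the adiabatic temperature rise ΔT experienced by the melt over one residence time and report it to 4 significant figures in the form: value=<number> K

Convert throughput: Q = 288.2 kg/h = 288.2/3600 = 0.0800556 kg/s
t_res = M / Q_s = 2.90 ÷ 0.0800556 = 36.2248 s
Geometry in metres: D = 117.8 mm → 0.1178 m, h = 6.52 mm → 0.00652 m; screw speed N = 21.6 rpm = 0.36 rev/s
γ̇ = π D N / h = (π)(0.1178)(0.36) / 0.00652 = 20.4338 s⁻¹
Adiabatic rise: ΔT = η γ̇² t_res / (ρ cp) = 2992·(20.4338)²·36.2248 / (1062·2598) = 16.4023 K

value=16.40 K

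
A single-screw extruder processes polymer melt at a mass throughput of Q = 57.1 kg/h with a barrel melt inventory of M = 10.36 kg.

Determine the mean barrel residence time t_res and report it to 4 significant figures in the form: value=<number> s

value=653.2 s

Throughput in SI: Q_s = 57.1 kg/h ÷ 3600 s/h = 0.0158611 kg/s
Mean residence time: t_res = M/Q_s = 10.36 kg / 0.0158611 kg/s = 653.17 s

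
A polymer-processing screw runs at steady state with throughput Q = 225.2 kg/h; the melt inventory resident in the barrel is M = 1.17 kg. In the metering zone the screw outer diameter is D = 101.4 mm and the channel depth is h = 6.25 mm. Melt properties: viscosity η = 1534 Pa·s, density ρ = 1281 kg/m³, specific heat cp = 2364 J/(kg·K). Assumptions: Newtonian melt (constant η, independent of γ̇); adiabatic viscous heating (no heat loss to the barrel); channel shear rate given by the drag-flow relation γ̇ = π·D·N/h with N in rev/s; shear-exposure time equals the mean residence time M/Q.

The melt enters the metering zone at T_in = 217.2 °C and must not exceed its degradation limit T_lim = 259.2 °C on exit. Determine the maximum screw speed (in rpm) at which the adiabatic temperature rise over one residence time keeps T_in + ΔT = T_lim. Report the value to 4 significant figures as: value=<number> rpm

Q_s = Q / 3600 = 225.2 / 3600 = 0.0625556 kg/s
t_res = M / Q_s = 1.17 ÷ 0.0625556 = 18.7034 s
D = 101.4 mm = 0.1014 m;  h = 6.25 mm = 0.00625 m
Allowable rise: ΔT_a = T_lim − T_in = 259.2 − 217.2 = 42 K
Invert ΔT = ηγ̇²t_res/(ρcp) for γ̇: γ̇_max² = ΔT_a ρ cp / (η t_res) = 42·1281·2364 / (1534·18.7034) = 4433.03 s⁻²
γ̇_max = √4433.03 = 66.581 s⁻¹
N_max = γ̇_max·h / (π·D) = 66.581 · 0.00625 / (π · 0.1014) = 1.3063 rev/s = 78.3779 rpm

value=78.38 rpm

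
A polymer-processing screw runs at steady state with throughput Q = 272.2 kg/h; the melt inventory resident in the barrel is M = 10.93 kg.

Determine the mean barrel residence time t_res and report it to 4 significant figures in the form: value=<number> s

Throughput in SI: Q_s = 272.2 kg/h ÷ 3600 s/h = 0.0756111 kg/s
t_res = M / Q_s = 10.93 / 0.0756111 = 144.555 s

value=144.6 s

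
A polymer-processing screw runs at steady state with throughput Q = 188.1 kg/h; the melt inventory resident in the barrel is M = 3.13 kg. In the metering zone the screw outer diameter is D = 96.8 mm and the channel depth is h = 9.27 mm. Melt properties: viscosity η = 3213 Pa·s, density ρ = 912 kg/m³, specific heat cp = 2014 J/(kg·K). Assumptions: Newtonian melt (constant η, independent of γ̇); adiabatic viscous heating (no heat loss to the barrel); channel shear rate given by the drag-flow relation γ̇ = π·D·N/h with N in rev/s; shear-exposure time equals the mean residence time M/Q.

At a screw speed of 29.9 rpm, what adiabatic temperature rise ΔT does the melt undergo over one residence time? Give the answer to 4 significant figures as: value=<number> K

value=28.01 K

Q_s = Q / 3600 = 188.1 / 3600 = 0.05225 kg/s
Mean residence time: t_res = M/Q_s = 3.13 kg / 0.05225 kg/s = 59.9043 s
Convert to SI: D = 0.0968 m, h = 0.00927 m, N = 29.9/60 = 0.498333 rev/s
γ̇ = π D N / h = (π)(0.0968)(0.498333) / 0.00927 = 16.348 s⁻¹
ΔT = η·γ̇²·t_res/(ρ·cp) = [3213 × 16.348² × 59.9043] / [912 × 2014] = 28.0056 K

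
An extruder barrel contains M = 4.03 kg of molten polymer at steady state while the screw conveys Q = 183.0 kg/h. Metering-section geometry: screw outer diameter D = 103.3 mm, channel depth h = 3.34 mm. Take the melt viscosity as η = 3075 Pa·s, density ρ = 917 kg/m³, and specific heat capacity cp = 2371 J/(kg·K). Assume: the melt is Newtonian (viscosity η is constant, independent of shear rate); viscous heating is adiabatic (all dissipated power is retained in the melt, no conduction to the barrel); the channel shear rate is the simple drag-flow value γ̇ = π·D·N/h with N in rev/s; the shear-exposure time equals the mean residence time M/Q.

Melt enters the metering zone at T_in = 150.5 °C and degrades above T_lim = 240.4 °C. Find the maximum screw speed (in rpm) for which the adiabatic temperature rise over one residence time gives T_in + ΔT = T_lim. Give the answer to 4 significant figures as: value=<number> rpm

value=17.49 rpm

Q_s = Q / 3600 = 183.0 / 3600 = 0.0508333 kg/s
t_res = M / Q_s = 4.03 ÷ 0.0508333 = 79.2787 s
Convert to metres: D = 0.1033 m, h = 0.00334 m
Allowable rise: ΔT_a = T_lim − T_in = 240.4 − 150.5 = 89.9 K
γ̇_max² = ΔT_a·ρ·cp/(η·t_res) = 89.9·917·2371/(3075·79.2787) = 801.787 s⁻²
Take the square root: γ̇_max = √(801.787) = 28.3158 s⁻¹
N_max = γ̇_max·h / (π·D) = 28.3158 · 0.00334 / (π · 0.1033) = 0.291424 rev/s = 17.4855 rpm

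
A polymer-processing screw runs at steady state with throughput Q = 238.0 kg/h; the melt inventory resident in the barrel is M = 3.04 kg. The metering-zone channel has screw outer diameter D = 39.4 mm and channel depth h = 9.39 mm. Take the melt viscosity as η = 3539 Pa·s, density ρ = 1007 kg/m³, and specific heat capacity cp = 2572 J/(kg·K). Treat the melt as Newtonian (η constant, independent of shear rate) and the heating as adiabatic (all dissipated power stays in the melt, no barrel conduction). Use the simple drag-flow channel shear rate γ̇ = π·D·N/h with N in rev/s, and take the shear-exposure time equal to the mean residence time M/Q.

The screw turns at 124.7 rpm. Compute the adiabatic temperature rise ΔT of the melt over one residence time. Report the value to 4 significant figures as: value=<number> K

value=47.16 K

Q_s = Q / 3600 = 238.0 / 3600 = 0.0661111 kg/s
t_res = M / Q_s = 3.04 / 0.0661111 = 45.9832 s
D = 39.4 mm = 0.0394 m;  h = 9.39 mm = 0.00939 m;  N = 124.7 rpm / 60 = 2.07833 rev/s
γ̇ = π D N / h = (π)(0.0394)(2.07833) / 0.00939 = 27.3965 s⁻¹
Adiabatic rise: ΔT = η γ̇² t_res / (ρ cp) = 3539·(27.3965)²·45.9832 / (1007·2572) = 47.1597 K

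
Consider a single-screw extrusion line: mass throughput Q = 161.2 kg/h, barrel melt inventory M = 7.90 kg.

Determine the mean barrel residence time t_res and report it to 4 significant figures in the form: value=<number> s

value=176.4 s

Convert throughput: Q = 161.2 kg/h = 161.2/3600 = 0.0447778 kg/s
Mean residence time: t_res = M/Q_s = 7.90 kg / 0.0447778 kg/s = 176.427 s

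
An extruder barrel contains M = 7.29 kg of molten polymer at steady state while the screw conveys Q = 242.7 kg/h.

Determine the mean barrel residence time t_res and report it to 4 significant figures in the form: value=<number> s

value=108.1 s

Throughput in SI: Q_s = 242.7 kg/h ÷ 3600 s/h = 0.0674167 kg/s
t_res = M / Q_s = 7.29 / 0.0674167 = 108.133 s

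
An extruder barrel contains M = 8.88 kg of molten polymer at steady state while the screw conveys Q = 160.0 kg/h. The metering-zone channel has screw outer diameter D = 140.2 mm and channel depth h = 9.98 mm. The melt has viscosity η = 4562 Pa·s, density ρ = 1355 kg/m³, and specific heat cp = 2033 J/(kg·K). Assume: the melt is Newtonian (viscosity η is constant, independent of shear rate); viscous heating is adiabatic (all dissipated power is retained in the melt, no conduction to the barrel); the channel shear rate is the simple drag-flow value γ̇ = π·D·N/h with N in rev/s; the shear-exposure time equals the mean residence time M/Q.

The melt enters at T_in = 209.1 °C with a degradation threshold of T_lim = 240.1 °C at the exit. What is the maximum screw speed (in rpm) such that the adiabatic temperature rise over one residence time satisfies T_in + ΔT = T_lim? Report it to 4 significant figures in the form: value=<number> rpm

Convert throughput: Q = 160.0 kg/h = 160.0/3600 = 0.0444444 kg/s
Mean residence time: t_res = M/Q_s = 8.88 kg / 0.0444444 kg/s = 199.8 s
Convert to metres: D = 0.1402 m, h = 0.00998 m
ΔT_a = T_lim − T_in = 240.1 °C − 209.1 °C = 31 K
γ̇_max² = ΔT_a·ρ·cp/(η·t_res) = 31·1355·2033/(4562·199.8) = 93.6888 s⁻²
Take the square root: γ̇_max = √(93.6888) = 9.6793 s⁻¹
Solve γ̇ = πDN/h for N: N_max = γ̇_max·h/(π·D) = 9.6793 × 0.00998 / (π × 0.1402) = 0.219319 rev/s = 13.1591 rpm

value=13.16 rpm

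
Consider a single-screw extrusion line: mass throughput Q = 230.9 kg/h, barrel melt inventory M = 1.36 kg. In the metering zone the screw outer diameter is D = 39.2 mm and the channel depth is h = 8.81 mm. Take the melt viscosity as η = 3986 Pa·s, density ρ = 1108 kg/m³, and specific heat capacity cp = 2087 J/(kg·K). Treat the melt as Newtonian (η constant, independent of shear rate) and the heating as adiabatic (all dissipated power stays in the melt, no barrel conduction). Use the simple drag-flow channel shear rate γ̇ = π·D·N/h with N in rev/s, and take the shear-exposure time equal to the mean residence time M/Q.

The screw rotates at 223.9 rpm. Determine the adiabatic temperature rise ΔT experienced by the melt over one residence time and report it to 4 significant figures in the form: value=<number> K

Q_s = Q / 3600 = 230.9 / 3600 = 0.0641389 kg/s
t_res = M / Q_s = 1.36 ÷ 0.0641389 = 21.204 s
D = 39.2 mm = 0.0392 m;  h = 8.81 mm = 0.00881 m;  N = 223.9 rpm / 60 = 3.73167 rev/s
Shear rate: γ̇ = πDN/h = π·0.0392·3.73167/0.00881 = 52.163 s⁻¹
ΔT = η·γ̇²·t_res/(ρ·cp) = [3986 × 52.163² × 21.204] / [1108 × 2087] = 99.4531 K

value=99.45 K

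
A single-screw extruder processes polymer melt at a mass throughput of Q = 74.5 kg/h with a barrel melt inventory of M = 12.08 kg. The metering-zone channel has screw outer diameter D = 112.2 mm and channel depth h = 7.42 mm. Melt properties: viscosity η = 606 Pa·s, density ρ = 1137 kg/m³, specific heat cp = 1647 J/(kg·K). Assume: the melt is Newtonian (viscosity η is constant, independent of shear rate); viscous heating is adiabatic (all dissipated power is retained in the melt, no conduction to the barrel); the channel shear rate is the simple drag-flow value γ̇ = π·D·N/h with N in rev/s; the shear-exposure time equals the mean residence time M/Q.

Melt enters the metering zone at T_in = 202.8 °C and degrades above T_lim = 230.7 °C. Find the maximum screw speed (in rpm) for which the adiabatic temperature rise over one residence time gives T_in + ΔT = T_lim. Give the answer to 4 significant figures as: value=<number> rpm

Throughput in SI: Q_s = 74.5 kg/h ÷ 3600 s/h = 0.0206944 kg/s
t_res = M / Q_s = 12.08 ÷ 0.0206944 = 583.732 s
Convert to metres: D = 0.1122 m, h = 0.00742 m
ΔT_a = T_lim − T_in = 230.7 °C − 202.8 °C = 27.9 K
γ̇_max² = ΔT_a·ρ·cp/(η·t_res) = 27.9·1137·1647/(606·583.732) = 147.697 s⁻²
γ̇_max = sqrt(147.697) = 12.1531 s⁻¹
N_max = γ̇_max h / (πD) = 12.1531·0.00742/(π·0.1122) = 0.255828 rev/s → ×60 = 15.3497 rpm

value=15.35 rpm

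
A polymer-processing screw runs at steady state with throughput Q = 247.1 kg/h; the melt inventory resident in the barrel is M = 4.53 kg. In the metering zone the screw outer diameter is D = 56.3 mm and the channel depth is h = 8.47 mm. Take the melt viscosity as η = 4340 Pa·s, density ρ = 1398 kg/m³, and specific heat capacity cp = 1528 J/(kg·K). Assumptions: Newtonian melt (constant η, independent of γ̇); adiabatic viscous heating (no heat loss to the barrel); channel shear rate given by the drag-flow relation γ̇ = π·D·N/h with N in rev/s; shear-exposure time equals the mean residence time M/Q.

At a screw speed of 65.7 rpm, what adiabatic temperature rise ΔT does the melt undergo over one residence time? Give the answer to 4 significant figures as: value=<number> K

Throughput in SI: Q_s = 247.1 kg/h ÷ 3600 s/h = 0.0686389 kg/s
t_res = M / Q_s = 4.53 ÷ 0.0686389 = 65.9976 s
Geometry in metres: D = 56.3 mm → 0.0563 m, h = 8.47 mm → 0.00847 m; screw speed N = 65.7 rpm = 1.095 rev/s
γ̇ = π·D·N / h = π · 0.0563 · 1.095 / 0.00847 = 22.8659 s⁻¹
ΔT = η·γ̇²·t_res / (ρ·cp) = 4340 · (22.8659)² · 65.9976 / (1398 · 1528) = 70.1076 K

value=70.11 K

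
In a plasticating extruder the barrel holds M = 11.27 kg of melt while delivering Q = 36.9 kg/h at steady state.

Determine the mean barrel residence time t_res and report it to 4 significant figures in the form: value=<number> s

Throughput in SI: Q_s = 36.9 kg/h ÷ 3600 s/h = 0.01025 kg/s
t_res = M / Q_s = 11.27 / 0.01025 = 1099.51 s

value=1100. s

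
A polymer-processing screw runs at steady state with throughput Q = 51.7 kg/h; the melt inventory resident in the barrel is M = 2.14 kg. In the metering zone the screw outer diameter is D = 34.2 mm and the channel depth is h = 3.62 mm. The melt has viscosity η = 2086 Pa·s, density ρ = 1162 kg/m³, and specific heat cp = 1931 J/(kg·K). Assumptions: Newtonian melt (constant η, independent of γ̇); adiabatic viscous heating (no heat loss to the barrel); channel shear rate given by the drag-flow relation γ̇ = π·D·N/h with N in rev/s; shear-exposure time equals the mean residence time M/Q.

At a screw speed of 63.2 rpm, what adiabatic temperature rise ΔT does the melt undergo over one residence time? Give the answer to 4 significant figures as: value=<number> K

value=135.4 K

Q_s = Q / 3600 = 51.7 / 3600 = 0.0143611 kg/s
t_res = M / Q_s = 2.14 / 0.0143611 = 149.014 s
Geometry in metres: D = 34.2 mm → 0.0342 m, h = 3.62 mm → 0.00362 m; screw speed N = 63.2 rpm = 1.05333 rev/s
Shear rate: γ̇ = πDN/h = π·0.0342·1.05333/0.00362 = 31.2632 s⁻¹
ΔT = η·γ̇²·t_res/(ρ·cp) = [2086 × 31.2632² × 149.014] / [1162 × 1931] = 135.4 K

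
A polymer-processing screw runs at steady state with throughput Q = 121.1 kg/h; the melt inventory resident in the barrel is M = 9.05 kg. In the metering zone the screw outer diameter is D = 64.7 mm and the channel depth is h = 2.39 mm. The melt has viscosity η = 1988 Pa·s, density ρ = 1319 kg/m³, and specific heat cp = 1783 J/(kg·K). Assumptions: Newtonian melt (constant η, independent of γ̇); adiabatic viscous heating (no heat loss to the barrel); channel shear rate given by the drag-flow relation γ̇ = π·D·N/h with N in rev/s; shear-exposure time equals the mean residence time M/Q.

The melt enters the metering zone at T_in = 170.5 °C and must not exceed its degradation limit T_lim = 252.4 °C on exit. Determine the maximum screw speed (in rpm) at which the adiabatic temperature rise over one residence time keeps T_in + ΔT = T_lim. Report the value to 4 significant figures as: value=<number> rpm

value=13.39 rpm

Convert throughput: Q = 121.1 kg/h = 121.1/3600 = 0.0336389 kg/s
t_res = M / Q_s = 9.05 / 0.0336389 = 269.034 s
Convert to metres: D = 0.0647 m, h = 0.00239 m
Allowable rise: ΔT_a = T_lim − T_in = 252.4 − 170.5 = 81.9 K
Invert ΔT = ηγ̇²t_res/(ρcp) for γ̇: γ̇_max² = ΔT_a ρ cp / (η t_res) = 81.9·1319·1783 / (1988·269.034) = 360.128 s⁻²
Take the square root: γ̇_max = √(360.128) = 18.977 s⁻¹
Solve γ̇ = πDN/h for N: N_max = γ̇_max·h/(π·D) = 18.977 × 0.00239 / (π × 0.0647) = 0.223137 rev/s = 13.3882 rpm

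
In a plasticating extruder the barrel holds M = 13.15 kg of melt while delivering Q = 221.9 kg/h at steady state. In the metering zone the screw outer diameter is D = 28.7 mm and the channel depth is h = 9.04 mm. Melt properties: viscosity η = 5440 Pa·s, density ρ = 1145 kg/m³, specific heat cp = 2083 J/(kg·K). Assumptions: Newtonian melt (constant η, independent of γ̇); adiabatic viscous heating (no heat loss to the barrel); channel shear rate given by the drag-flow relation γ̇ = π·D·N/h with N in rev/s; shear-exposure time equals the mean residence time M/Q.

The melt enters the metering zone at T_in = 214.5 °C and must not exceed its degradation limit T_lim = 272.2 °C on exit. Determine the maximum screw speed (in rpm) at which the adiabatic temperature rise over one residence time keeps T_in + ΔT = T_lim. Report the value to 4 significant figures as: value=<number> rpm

Throughput in SI: Q_s = 221.9 kg/h ÷ 3600 s/h = 0.0616389 kg/s
t_res = M / Q_s = 13.15 ÷ 0.0616389 = 213.339 s
Convert to metres: D = 0.0287 m, h = 0.00904 m
Allowable rise: ΔT_a = T_lim − T_in = 272.2 − 214.5 = 57.7 K
γ̇_max² = ΔT_a·ρ·cp/(η·t_res) = 57.7·1145·2083/(5440·213.339) = 118.577 s⁻²
γ̇_max = √118.577 = 10.8893 s⁻¹
N_max = γ̇_max h / (πD) = 10.8893·0.00904/(π·0.0287) = 1.09178 rev/s → ×60 = 65.5071 rpm

value=65.51 rpm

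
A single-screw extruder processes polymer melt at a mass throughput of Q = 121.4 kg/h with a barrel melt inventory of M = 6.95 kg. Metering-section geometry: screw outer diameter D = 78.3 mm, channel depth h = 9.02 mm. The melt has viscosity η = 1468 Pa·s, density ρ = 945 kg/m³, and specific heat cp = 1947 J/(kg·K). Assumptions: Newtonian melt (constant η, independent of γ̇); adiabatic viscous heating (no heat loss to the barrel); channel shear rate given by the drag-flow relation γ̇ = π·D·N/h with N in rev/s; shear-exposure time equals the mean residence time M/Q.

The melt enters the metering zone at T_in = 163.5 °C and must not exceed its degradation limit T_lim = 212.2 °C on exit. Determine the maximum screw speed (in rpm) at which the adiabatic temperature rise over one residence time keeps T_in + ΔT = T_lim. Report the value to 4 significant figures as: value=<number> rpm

Throughput in SI: Q_s = 121.4 kg/h ÷ 3600 s/h = 0.0337222 kg/s
t_res = M / Q_s = 6.95 ÷ 0.0337222 = 206.096 s
D = 78.3 mm = 0.0783 m;  h = 9.02 mm = 0.00902 m
ΔT_a = T_lim − T_in = 212.2 − 163.5 = 48.7 K
γ̇_max² = ΔT_a·ρ·cp/(η·t_res) = 48.7·945·1947/(1468·206.096) = 296.164 s⁻²
γ̇_max = √296.164 = 17.2094 s⁻¹
Solve γ̇ = πDN/h for N: N_max = γ̇_max·h/(π·D) = 17.2094 × 0.00902 / (π × 0.0783) = 0.631046 rev/s = 37.8628 rpm

value=37.86 rpm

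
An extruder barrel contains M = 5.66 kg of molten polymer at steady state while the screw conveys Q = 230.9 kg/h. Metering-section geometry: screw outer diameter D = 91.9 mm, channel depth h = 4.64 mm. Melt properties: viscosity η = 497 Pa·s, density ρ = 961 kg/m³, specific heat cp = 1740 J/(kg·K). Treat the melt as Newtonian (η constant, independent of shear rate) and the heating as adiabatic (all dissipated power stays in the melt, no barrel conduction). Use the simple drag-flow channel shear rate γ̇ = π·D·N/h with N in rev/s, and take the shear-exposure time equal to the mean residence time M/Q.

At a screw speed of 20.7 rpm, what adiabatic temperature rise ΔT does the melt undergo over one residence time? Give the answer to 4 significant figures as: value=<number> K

Q_s = Q / 3600 = 230.9 / 3600 = 0.0641389 kg/s
t_res = M / Q_s = 5.66 / 0.0641389 = 88.246 s
Convert to SI: D = 0.0919 m, h = 0.00464 m, N = 20.7/60 = 0.345 rev/s
γ̇ = π D N / h = (π)(0.0919)(0.345) / 0.00464 = 21.4668 s⁻¹
ΔT = η·γ̇²·t_res/(ρ·cp) = [497 × 21.4668² × 88.246] / [961 × 1740] = 12.0868 K

value=12.09 K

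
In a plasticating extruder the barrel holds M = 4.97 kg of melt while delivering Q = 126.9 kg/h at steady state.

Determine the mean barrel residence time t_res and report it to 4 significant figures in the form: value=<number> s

value=141.0 s

Q_s = Q / 3600 = 126.9 / 3600 = 0.03525 kg/s
Mean residence time: t_res = M/Q_s = 4.97 kg / 0.03525 kg/s = 140.993 s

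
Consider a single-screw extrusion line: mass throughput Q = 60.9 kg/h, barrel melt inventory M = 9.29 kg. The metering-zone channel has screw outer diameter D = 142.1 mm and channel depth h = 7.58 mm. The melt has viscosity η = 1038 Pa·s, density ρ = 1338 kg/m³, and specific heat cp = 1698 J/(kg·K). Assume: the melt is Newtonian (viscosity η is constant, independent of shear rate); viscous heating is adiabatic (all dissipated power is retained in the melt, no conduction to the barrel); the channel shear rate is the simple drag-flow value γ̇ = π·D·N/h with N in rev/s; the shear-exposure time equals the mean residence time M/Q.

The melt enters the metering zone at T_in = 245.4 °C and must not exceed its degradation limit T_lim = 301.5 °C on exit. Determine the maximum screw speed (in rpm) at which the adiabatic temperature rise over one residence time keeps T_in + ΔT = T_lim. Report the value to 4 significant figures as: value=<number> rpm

Convert throughput: Q = 60.9 kg/h = 60.9/3600 = 0.0169167 kg/s
t_res = M / Q_s = 9.29 ÷ 0.0169167 = 549.163 s
D = 142.1 mm = 0.1421 m;  h = 7.58 mm = 0.00758 m
ΔT_a = T_lim − T_in = 301.5 °C − 245.4 °C = 56.1 K
γ̇_max² = ΔT_a·ρ·cp/(η·t_res) = 56.1·1338·1698/(1038·549.163) = 223.593 s⁻²
Take the square root: γ̇_max = √(223.593) = 14.953 s⁻¹
N_max = γ̇_max·h / (π·D) = 14.953 · 0.00758 / (π · 0.1421) = 0.253895 rev/s = 15.2337 rpm

value=15.23 rpm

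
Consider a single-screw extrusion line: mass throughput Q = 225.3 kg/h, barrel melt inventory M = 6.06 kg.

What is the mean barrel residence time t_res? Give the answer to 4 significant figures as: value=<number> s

value=96.83 s

Throughput in SI: Q_s = 225.3 kg/h ÷ 3600 s/h = 0.0625833 kg/s
t_res = M / Q_s = 6.06 / 0.0625833 = 96.8309 s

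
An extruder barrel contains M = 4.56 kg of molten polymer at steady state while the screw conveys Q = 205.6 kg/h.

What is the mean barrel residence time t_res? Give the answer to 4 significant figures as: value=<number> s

Q_s = Q / 3600 = 205.6 / 3600 = 0.0571111 kg/s
t_res = M / Q_s = 4.56 ÷ 0.0571111 = 79.8444 s

value=79.84 s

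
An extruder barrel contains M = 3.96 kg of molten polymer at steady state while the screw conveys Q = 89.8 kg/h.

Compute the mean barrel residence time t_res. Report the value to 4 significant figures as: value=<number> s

value=158.8 s

Q_s = Q / 3600 = 89.8 / 3600 = 0.0249444 kg/s
Mean residence time: t_res = M/Q_s = 3.96 kg / 0.0249444 kg/s = 158.753 s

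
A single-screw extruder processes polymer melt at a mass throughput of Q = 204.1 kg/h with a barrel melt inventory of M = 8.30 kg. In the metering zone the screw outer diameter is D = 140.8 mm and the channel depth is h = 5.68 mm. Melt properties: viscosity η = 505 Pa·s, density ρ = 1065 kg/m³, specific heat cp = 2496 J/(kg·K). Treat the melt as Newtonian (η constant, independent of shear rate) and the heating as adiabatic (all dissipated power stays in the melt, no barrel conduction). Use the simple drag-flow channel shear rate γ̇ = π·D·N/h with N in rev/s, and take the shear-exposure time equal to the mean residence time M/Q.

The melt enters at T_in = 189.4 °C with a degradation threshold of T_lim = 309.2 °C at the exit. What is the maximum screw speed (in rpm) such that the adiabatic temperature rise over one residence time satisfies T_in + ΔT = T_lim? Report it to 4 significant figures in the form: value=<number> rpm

value=50.57 rpm

Throughput in SI: Q_s = 204.1 kg/h ÷ 3600 s/h = 0.0566944 kg/s
t_res = M / Q_s = 8.30 / 0.0566944 = 146.399 s
Convert to metres: D = 0.1408 m, h = 0.00568 m
ΔT_a = T_lim − T_in = 309.2 °C − 189.4 °C = 119.8 K
γ̇_max² = ΔT_a·ρ·cp / (η·t_res) = [119.8 × 1065 × 2496] / [505 × 146.399] = 4307.47 s⁻²
γ̇_max = √4307.47 = 65.6313 s⁻¹
N_max = γ̇_max h / (πD) = 65.6313·0.00568/(π·0.1408) = 0.842766 rev/s → ×60 = 50.5659 rpm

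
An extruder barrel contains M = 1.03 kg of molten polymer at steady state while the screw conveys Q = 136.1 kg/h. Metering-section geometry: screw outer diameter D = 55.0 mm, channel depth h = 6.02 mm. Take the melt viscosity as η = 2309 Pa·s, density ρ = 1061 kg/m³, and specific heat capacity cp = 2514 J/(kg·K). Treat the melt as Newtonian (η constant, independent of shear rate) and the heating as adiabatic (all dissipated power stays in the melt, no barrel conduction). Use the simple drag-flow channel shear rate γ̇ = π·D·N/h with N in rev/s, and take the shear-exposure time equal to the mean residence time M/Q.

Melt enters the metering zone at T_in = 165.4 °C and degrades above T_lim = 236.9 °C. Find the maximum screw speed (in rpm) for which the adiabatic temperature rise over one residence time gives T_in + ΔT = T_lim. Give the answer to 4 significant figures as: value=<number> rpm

value=115.1 rpm

Throughput in SI: Q_s = 136.1 kg/h ÷ 3600 s/h = 0.0378056 kg/s
t_res = M / Q_s = 1.03 ÷ 0.0378056 = 27.2447 s
Convert to metres: D = 0.055 m, h = 0.00602 m
ΔT_a = T_lim − T_in = 236.9 °C − 165.4 °C = 71.5 K
γ̇_max² = ΔT_a·ρ·cp / (η·t_res) = [71.5 × 1061 × 2514] / [2309 × 27.2447] = 3031.66 s⁻²
γ̇_max = sqrt(3031.66) = 55.0606 s⁻¹
N_max = γ̇_max·h / (π·D) = 55.0606 · 0.00602 / (π · 0.055) = 1.91834 rev/s = 115.1 rpm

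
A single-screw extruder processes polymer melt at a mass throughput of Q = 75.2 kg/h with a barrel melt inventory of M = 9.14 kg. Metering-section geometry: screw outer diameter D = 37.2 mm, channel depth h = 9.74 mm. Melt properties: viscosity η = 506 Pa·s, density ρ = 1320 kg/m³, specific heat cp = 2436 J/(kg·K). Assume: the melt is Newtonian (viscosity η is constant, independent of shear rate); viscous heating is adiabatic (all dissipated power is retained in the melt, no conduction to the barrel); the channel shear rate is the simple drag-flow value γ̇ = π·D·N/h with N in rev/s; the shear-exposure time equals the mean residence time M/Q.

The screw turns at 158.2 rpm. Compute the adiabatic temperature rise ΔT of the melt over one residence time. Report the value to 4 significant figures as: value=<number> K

Throughput in SI: Q_s = 75.2 kg/h ÷ 3600 s/h = 0.0208889 kg/s
Mean residence time: t_res = M/Q_s = 9.14 kg / 0.0208889 kg/s = 437.553 s
D = 37.2 mm = 0.0372 m;  h = 9.74 mm = 0.00974 m;  N = 158.2 rpm / 60 = 2.63667 rev/s
Shear rate: γ̇ = πDN/h = π·0.0372·2.63667/0.00974 = 31.6365 s⁻¹
ΔT = η·γ̇²·t_res/(ρ·cp) = [506 × 31.6365² × 437.553] / [1320 × 2436] = 68.9141 K

value=68.91 K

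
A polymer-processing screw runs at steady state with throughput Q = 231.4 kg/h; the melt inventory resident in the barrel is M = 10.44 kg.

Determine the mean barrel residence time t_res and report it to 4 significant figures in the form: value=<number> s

Throughput in SI: Q_s = 231.4 kg/h ÷ 3600 s/h = 0.0642778 kg/s
t_res = M / Q_s = 10.44 ÷ 0.0642778 = 162.42 s

value=162.4 s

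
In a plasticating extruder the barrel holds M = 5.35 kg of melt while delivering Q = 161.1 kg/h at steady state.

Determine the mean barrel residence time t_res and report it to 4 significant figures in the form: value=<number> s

value=119.6 s

Throughput in SI: Q_s = 161.1 kg/h ÷ 3600 s/h = 0.04475 kg/s
t_res = M / Q_s = 5.35 ÷ 0.04475 = 119.553 s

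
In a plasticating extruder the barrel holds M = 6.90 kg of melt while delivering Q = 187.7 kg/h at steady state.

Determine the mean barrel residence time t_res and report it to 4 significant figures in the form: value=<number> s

value=132.3 s

Throughput in SI: Q_s = 187.7 kg/h ÷ 3600 s/h = 0.0521389 kg/s
t_res = M / Q_s = 6.90 ÷ 0.0521389 = 132.339 s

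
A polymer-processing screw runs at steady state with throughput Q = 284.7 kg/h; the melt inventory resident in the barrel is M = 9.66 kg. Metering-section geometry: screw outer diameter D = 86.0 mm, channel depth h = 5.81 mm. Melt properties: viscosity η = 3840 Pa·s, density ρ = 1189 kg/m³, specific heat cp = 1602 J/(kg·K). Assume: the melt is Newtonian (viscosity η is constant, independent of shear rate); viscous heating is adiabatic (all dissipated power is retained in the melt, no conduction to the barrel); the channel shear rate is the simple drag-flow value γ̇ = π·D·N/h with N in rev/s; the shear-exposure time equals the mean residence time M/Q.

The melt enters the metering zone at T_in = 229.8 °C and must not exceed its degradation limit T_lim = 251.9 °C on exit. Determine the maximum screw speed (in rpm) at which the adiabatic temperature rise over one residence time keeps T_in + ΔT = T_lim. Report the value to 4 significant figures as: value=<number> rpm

value=12.22 rpm

Convert throughput: Q = 284.7 kg/h = 284.7/3600 = 0.0790833 kg/s
Mean residence time: t_res = M/Q_s = 9.66 kg / 0.0790833 kg/s = 122.15 s
Geometry in SI: D = 86.0 mm → 0.086 m, h = 5.81 mm → 0.00581 m
ΔT_a = T_lim − T_in = 251.9 − 229.8 = 22.1 K
γ̇_max² = ΔT_a·ρ·cp / (η·t_res) = [22.1 × 1189 × 1602] / [3840 × 122.15] = 89.7456 s⁻²
γ̇_max = √89.7456 = 9.47342 s⁻¹
N_max = γ̇_max·h / (π·D) = 9.47342 · 0.00581 / (π · 0.086) = 0.20372 rev/s = 12.2232 rpm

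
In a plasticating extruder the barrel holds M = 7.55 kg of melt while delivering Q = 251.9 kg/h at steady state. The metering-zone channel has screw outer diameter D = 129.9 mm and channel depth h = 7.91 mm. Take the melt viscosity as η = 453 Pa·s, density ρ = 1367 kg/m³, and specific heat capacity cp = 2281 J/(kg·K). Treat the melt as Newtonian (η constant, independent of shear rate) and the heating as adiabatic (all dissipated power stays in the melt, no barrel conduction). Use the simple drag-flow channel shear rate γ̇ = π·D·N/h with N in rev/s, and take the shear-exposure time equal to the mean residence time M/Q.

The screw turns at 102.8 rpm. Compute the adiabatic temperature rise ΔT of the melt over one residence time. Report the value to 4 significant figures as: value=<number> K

Q_s = Q / 3600 = 251.9 / 3600 = 0.0699722 kg/s
t_res = M / Q_s = 7.55 ÷ 0.0699722 = 107.9 s
D = 129.9 mm = 0.1299 m;  h = 7.91 mm = 0.00791 m;  N = 102.8 rpm / 60 = 1.71333 rev/s
Shear rate: γ̇ = πDN/h = π·0.1299·1.71333/0.00791 = 88.3943 s⁻¹
ΔT = η·γ̇²·t_res / (ρ·cp) = 453 · (88.3943)² · 107.9 / (1367 · 2281) = 122.483 K

value=122.5 K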